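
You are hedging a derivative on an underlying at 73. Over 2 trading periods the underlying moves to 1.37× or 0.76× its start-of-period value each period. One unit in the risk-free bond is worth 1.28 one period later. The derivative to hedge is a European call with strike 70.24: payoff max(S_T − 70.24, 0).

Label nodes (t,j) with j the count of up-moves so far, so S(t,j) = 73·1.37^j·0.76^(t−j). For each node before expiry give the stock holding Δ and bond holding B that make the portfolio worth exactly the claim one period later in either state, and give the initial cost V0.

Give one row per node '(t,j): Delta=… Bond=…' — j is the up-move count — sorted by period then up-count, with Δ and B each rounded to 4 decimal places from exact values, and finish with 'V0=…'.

Under the risk-neutral measure, an up-move has probability p* = (R−d)/(u−d) = 0.8525 and values discount at R = 1.28.
At expiry t=2: V(2,0)=0.0000, V(2,1)=5.7676, V(2,2)=66.7737
Node (1,0) S=55.4800: V=(p*·5.7676+(1−p*)·0.0000)/1.28=3.8411; Δ=(5.7676−0.0000)/(76.0076−42.1648)=0.1704; B=V−Δ·S=-5.6140
Node (1,1) S=100.0100: V=(p*·66.7737+(1−p*)·5.7676)/1.28=45.1350; Δ=(66.7737−5.7676)/(137.0137−76.0076)=1.0000; B=V−Δ·S=-54.8750
Node (0,0) S=73.0000: V=(p*·45.1350+(1−p*)·3.8411)/1.28=30.5019; Δ=(45.1350−3.8411)/(100.0100−55.4800)=0.9273; B=V−Δ·S=-37.1930
Check: Δ(0,0)·S0 + B(0,0) = 30.5019 = V0.

(0,0): Delta=0.9273 Bond=-37.1930
(1,0): Delta=0.1704 Bond=-5.6140
(1,1): Delta=1.0000 Bond=-54.8750
V0=30.5019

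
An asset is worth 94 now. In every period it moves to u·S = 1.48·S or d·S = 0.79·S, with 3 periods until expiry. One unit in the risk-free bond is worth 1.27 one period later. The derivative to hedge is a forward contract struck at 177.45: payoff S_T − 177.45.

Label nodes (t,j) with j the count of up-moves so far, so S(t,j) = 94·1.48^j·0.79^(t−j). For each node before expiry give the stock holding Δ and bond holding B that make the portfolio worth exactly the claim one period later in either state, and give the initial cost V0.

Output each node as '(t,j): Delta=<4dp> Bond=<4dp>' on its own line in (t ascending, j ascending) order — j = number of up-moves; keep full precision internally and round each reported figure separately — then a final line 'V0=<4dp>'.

(0,0): Delta=1.0000 Bond=-86.6293
(1,0): Delta=1.0000 Bond=-110.0192
(1,1): Delta=1.0000 Bond=-110.0192
(2,0): Delta=1.0000 Bond=-139.7244
(2,1): Delta=1.0000 Bond=-139.7244
(2,2): Delta=1.0000 Bond=-139.7244
V0=7.3707

No-arbitrage ⇒ martingale measure with p* = (R−d)/(u−d) = 0.6957.
Payoff layer (t=3): V(3,0)=-131.1043, V(3,1)=-90.6252, V(3,2)=-14.7909, V(3,3)=127.2784
(2,0): S=58.6654. Δ = (V_up−V_dn)/(S_up−S_dn) = (-90.6252−-131.1043)/(86.8248−46.3457) = 1.0000. V = [p*·-90.6252 + (1−p*)·-131.1043]/1.27 = -81.0590. B = V − Δ·S = -139.7244.
(2,1): S=109.9048. Δ = (V_up−V_dn)/(S_up−S_dn) = (-14.7909−-90.6252)/(162.6591−86.8248) = 1.0000. V = [p*·-14.7909 + (1−p*)·-90.6252]/1.27 = -29.8196. B = V − Δ·S = -139.7244.
(2,2): S=205.8976. Δ = (V_up−V_dn)/(S_up−S_dn) = (127.2784−-14.7909)/(304.7284−162.6591) = 1.0000. V = [p*·127.2784 + (1−p*)·-14.7909]/1.27 = 66.1732. B = V − Δ·S = -139.7244.
(1,0): S=74.2600. Δ = (V_up−V_dn)/(S_up−S_dn) = (-29.8196−-81.0590)/(109.9048−58.6654) = 1.0000. V = [p*·-29.8196 + (1−p*)·-81.0590]/1.27 = -35.7592. B = V − Δ·S = -110.0192.
(1,1): S=139.1200. Δ = (V_up−V_dn)/(S_up−S_dn) = (66.1732−-29.8196)/(205.8976−109.9048) = 1.0000. V = [p*·66.1732 + (1−p*)·-29.8196]/1.27 = 29.1008. B = V − Δ·S = -110.0192.
(0,0): S=94.0000. Δ = (V_up−V_dn)/(S_up−S_dn) = (29.1008−-35.7592)/(139.1200−74.2600) = 1.0000. V = [p*·29.1008 + (1−p*)·-35.7592]/1.27 = 7.3707. B = V − Δ·S = -86.6293.
Check: Δ(0,0)·S0 + B(0,0) = 7.3707 = V0.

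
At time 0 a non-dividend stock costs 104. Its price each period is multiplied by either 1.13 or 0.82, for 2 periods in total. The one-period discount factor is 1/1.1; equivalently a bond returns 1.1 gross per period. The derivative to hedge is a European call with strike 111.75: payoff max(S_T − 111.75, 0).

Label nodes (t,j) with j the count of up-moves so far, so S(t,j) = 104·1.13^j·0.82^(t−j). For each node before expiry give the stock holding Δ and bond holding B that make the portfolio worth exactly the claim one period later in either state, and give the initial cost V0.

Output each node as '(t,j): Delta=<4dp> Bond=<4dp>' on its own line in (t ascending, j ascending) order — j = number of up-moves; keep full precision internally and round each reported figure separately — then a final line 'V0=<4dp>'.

The replicating-portfolio and risk-neutral prices coincide; use p* = (1.1−0.82)/(1.13−0.82) = 0.9032 for the latter.
At expiry t=2: V(2,0)=0.0000, V(2,1)=0.0000, V(2,2)=21.0476
(1,0): S=85.2800. Δ = (V_up−V_dn)/(S_up−S_dn) = (0.0000−0.0000)/(96.3664−69.9296) = 0.0000. V = [p*·0.0000 + (1−p*)·0.0000]/1.1 = 0.0000. B = V − Δ·S = 0.0000.
(1,1): S=117.5200. Δ = (V_up−V_dn)/(S_up−S_dn) = (21.0476−0.0000)/(132.7976−96.3664) = 0.5777. V = [p*·21.0476 + (1−p*)·0.0000]/1.1 = 17.2825. B = V − Δ·S = -50.6130.
(0,0): S=104.0000. Δ = (V_up−V_dn)/(S_up−S_dn) = (17.2825−0.0000)/(117.5200−85.2800) = 0.5361. V = [p*·17.2825 + (1−p*)·0.0000]/1.1 = 14.1909. B = V − Δ·S = -41.5591.
Each (Δ,B) replicates both successor values, so the strategy is self-financing and V0 is arbitrage-free.

(0,0): Delta=0.5361 Bond=-41.5591
(1,0): Delta=0.0000 Bond=0.0000
(1,1): Delta=0.5777 Bond=-50.6130
V0=14.1909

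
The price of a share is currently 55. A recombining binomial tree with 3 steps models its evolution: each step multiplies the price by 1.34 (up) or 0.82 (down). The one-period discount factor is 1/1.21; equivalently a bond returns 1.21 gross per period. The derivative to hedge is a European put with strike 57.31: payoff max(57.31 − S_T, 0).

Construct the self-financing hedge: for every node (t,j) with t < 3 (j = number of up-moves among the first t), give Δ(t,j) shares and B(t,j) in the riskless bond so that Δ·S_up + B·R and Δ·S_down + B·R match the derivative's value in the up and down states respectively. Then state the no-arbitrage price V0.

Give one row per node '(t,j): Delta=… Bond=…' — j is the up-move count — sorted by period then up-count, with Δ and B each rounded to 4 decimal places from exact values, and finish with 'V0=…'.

The replicating-portfolio and risk-neutral prices coincide; use p* = (1.21−0.82)/(1.34−0.82) = 0.7500 for the latter.
Terminal payoffs: V(3,0)=26.9848, V(3,1)=7.7541, V(3,2)=0.0000, V(3,3)=0.0000
Node (2,0) S=36.9820: V=(p*·7.7541+(1−p*)·26.9848)/1.21=10.3816; Δ=(7.7541−26.9848)/(49.5559−30.3252)=-1.0000; B=V−Δ·S=47.3636
Node (2,1) S=60.4340: V=(p*·0.0000+(1−p*)·7.7541)/1.21=1.6021; Δ=(0.0000−7.7541)/(80.9816−49.5559)=-0.2467; B=V−Δ·S=16.5139
Node (2,2) S=98.7580: V=(p*·0.0000+(1−p*)·0.0000)/1.21=0.0000; Δ=(0.0000−0.0000)/(132.3357−80.9816)=0.0000; B=V−Δ·S=0.0000
Node (1,0) S=45.1000: V=(p*·1.6021+(1−p*)·10.3816)/1.21=3.1380; Δ=(1.6021−10.3816)/(60.4340−36.9820)=-0.3744; B=V−Δ·S=20.0217
Node (1,1) S=73.7000: V=(p*·0.0000+(1−p*)·1.6021)/1.21=0.3310; Δ=(0.0000−1.6021)/(98.7580−60.4340)=-0.0418; B=V−Δ·S=3.4120
Node (0,0) S=55.0000: V=(p*·0.3310+(1−p*)·3.1380)/1.21=0.8535; Δ=(0.3310−3.1380)/(73.7000−45.1000)=-0.0981; B=V−Δ·S=6.2516
Root portfolio cost Δ·55+B reproduces V0=0.8535.

(0,0): Delta=-0.0981 Bond=6.2516
(1,0): Delta=-0.3744 Bond=20.0217
(1,1): Delta=-0.0418 Bond=3.4120
(2,0): Delta=-1.0000 Bond=47.3636
(2,1): Delta=-0.2467 Bond=16.5139
(2,2): Delta=0.0000 Bond=0.0000
V0=0.8535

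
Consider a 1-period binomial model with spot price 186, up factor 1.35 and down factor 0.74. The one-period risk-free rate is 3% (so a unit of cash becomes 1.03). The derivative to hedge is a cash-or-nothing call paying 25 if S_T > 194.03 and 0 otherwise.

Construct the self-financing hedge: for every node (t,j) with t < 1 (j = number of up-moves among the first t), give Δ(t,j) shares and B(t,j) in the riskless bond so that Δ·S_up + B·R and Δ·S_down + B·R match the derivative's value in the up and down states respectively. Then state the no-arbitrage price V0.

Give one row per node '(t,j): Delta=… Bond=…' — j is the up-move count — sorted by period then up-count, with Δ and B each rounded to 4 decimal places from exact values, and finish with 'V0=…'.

No-arbitrage ⇒ martingale measure with p* = (R−d)/(u−d) = 0.4754.
At expiry t=1: V(1,0)=0.0000, V(1,1)=25.0000
Node (0,0) S=186.0000: V=(p*·25.0000+(1−p*)·0.0000)/1.03=11.5391; Δ=(25.0000−0.0000)/(251.1000−137.6400)=0.2203; B=V−Δ·S=-29.4445
Check: Δ(0,0)·S0 + B(0,0) = 11.5391 = V0.

(0,0): Delta=0.2203 Bond=-29.4445
V0=11.5391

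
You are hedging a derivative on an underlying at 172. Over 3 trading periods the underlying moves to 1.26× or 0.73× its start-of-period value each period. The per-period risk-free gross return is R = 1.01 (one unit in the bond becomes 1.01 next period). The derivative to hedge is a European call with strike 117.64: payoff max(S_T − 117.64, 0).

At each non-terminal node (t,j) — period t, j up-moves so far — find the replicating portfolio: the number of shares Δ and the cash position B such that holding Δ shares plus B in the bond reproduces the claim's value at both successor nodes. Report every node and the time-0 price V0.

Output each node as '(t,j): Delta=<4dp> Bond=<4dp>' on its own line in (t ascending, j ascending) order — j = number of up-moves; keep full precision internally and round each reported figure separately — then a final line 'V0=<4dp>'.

No-arbitrage ⇒ martingale measure with p* = (R−d)/(u−d) = 0.5283.
Terminal payoffs: V(3,0)=0.0000, V(3,1)=0.0000, V(3,2)=81.6991, V(3,3)=226.4247
Node (2,0) S=91.6588: V=(p*·0.0000+(1−p*)·0.0000)/1.01=0.0000; Δ=(0.0000−0.0000)/(115.4901−66.9109)=0.0000; B=V−Δ·S=0.0000
Node (2,1) S=158.2056: V=(p*·81.6991+(1−p*)·0.0000)/1.01=42.7344; Δ=(81.6991−0.0000)/(199.3391−115.4901)=0.9744; B=V−Δ·S=-111.4147
Node (2,2) S=273.0672: V=(p*·226.4247+(1−p*)·81.6991)/1.01=156.5920; Δ=(226.4247−81.6991)/(344.0647−199.3391)=1.0000; B=V−Δ·S=-116.4752
Node (1,0) S=125.5600: V=(p*·42.7344+(1−p*)·0.0000)/1.01=22.3531; Δ=(42.7344−0.0000)/(158.2056−91.6588)=0.6422; B=V−Δ·S=-58.2778
Node (1,1) S=216.7200: V=(p*·156.5920+(1−p*)·42.7344)/1.01=101.8669; Δ=(156.5920−42.7344)/(273.0672−158.2056)=0.9913; B=V−Δ·S=-112.9586
Node (0,0) S=172.0000: V=(p*·101.8669+(1−p*)·22.3531)/1.01=63.7232; Δ=(101.8669−22.3531)/(216.7200−125.5600)=0.8722; B=V−Δ·S=-86.3028
Self-financing check: at every node Δ·S+B equals the discounted successor values.

(0,0): Delta=0.8722 Bond=-86.3028
(1,0): Delta=0.6422 Bond=-58.2778
(1,1): Delta=0.9913 Bond=-112.9586
(2,0): Delta=0.0000 Bond=0.0000
(2,1): Delta=0.9744 Bond=-111.4147
(2,2): Delta=1.0000 Bond=-116.4752
V0=63.7232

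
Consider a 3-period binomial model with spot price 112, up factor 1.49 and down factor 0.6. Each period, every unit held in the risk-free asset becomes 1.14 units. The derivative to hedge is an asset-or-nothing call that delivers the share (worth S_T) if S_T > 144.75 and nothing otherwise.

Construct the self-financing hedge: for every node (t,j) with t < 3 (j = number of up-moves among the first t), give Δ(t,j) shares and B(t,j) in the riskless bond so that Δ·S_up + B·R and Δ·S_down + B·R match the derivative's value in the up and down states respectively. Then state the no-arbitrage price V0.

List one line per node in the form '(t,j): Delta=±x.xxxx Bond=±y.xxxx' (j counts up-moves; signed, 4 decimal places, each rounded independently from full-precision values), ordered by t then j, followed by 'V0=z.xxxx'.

Under the risk-neutral measure, an up-move has probability p* = (R−d)/(u−d) = 0.6067 and values discount at R = 1.14.
Payoff layer (t=3): V(3,0)=0.0000, V(3,1)=0.0000, V(3,2)=149.1907, V(3,3)=370.4903
Node (2,0) S=40.3200: V=(p*·0.0000+(1−p*)·0.0000)/1.14=0.0000; Δ=(0.0000−0.0000)/(60.0768−24.1920)=0.0000; B=V−Δ·S=0.0000
Node (2,1) S=100.1280: V=(p*·149.1907+(1−p*)·0.0000)/1.14=79.4037; Δ=(149.1907−0.0000)/(149.1907−60.0768)=1.6742; B=V−Δ·S=-88.2263
Node (2,2) S=248.6512: V=(p*·370.4903+(1−p*)·149.1907)/1.14=248.6512; Δ=(370.4903−149.1907)/(370.4903−149.1907)=1.0000; B=V−Δ·S=0.0000
Node (1,0) S=67.2000: V=(p*·79.4037+(1−p*)·0.0000)/1.14=42.2610; Δ=(79.4037−0.0000)/(100.1280−40.3200)=1.3276; B=V−Δ·S=-46.9566
Node (1,1) S=166.8800: V=(p*·248.6512+(1−p*)·79.4037)/1.14=159.7309; Δ=(248.6512−79.4037)/(248.6512−100.1280)=1.1395; B=V−Δ·S=-30.4349
Node (0,0) S=112.0000: V=(p*·159.7309+(1−p*)·42.2610)/1.14=99.5920; Δ=(159.7309−42.2610)/(166.8800−67.2000)=1.1785; B=V−Δ·S=-32.3967
Root portfolio cost Δ·112+B reproduces V0=99.5920.

(0,0): Delta=1.1785 Bond=-32.3967
(1,0): Delta=1.3276 Bond=-46.9566
(1,1): Delta=1.1395 Bond=-30.4349
(2,0): Delta=0.0000 Bond=0.0000
(2,1): Delta=1.6742 Bond=-88.2263
(2,2): Delta=1.0000 Bond=0.0000
V0=99.5920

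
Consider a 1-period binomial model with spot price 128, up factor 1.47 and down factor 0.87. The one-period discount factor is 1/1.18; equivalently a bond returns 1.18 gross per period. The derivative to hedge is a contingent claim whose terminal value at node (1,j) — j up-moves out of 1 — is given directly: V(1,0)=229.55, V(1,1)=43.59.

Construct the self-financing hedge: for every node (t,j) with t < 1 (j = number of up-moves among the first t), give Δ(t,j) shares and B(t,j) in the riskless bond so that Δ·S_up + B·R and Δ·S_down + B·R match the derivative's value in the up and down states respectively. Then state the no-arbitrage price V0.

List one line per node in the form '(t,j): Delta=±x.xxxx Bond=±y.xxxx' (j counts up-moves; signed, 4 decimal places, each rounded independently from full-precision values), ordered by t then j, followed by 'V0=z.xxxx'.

Under the risk-neutral measure, an up-move has probability p* = (R−d)/(u−d) = 0.5167 and values discount at R = 1.18.
At expiry t=1: V(1,0)=229.5500, V(1,1)=43.5900
(0,0): S=128.0000. Δ = (V_up−V_dn)/(S_up−S_dn) = (43.5900−229.5500)/(188.1600−111.3600) = -2.4214. V = [p*·43.5900 + (1−p*)·229.5500]/1.18 = 113.1107. B = V − Δ·S = 423.0441.
Root portfolio cost Δ·128+B reproduces V0=113.1107.

(0,0): Delta=-2.4214 Bond=423.0441
V0=113.1107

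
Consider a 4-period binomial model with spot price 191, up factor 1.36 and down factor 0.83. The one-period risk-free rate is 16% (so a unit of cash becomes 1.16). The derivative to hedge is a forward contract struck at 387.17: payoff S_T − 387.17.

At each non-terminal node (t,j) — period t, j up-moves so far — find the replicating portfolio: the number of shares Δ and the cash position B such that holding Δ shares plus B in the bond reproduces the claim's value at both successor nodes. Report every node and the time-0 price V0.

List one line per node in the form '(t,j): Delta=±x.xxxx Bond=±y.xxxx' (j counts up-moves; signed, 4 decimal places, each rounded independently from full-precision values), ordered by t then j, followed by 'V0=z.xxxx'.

Risk-neutral probability p* = (R−d)/(u−d) = (1.16−0.83)/(1.36−0.83) = 0.6226.
Payoff layer (t=4): V(4,0)=-296.5246, V(4,1)=-238.6426, V(4,2)=-143.7998, V(4,3)=11.6052, V(4,4)=266.2449
  t=3,j=0: stock 109.2113 → up 148.5274 (V=-238.6426), down 90.6454 (V=-296.5246). Price -224.5559; hedge Δ=1.0000, bond B=-333.7672.
  t=3,j=1: stock 178.9487 → up 243.3702 (V=-143.7998), down 148.5274 (V=-238.6426). Price -154.8186; hedge Δ=1.0000, bond B=-333.7672.
  t=3,j=2: stock 293.2171 → up 398.7752 (V=11.6052), down 243.3702 (V=-143.7998). Price -40.5502; hedge Δ=1.0000, bond B=-333.7672.
  t=3,j=3: stock 480.4521 → up 653.4149 (V=266.2449), down 398.7752 (V=11.6052). Price 146.6849; hedge Δ=1.0000, bond B=-333.7672.
  t=2,j=0: stock 131.5799 → up 178.9487 (V=-154.8186), down 109.2113 (V=-224.5559). Price -156.1505; hedge Δ=1.0000, bond B=-287.7304.
  t=2,j=1: stock 215.6008 → up 293.2171 (V=-40.5502), down 178.9487 (V=-154.8186). Price -72.1296; hedge Δ=1.0000, bond B=-287.7304.
  t=2,j=2: stock 353.2736 → up 480.4521 (V=146.6849), down 293.2171 (V=-40.5502). Price 65.5432; hedge Δ=1.0000, bond B=-287.7304.
  t=1,j=0: stock 158.5300 → up 215.6008 (V=-72.1296), down 131.5799 (V=-156.1505). Price -89.5134; hedge Δ=1.0000, bond B=-248.0434.
  t=1,j=1: stock 259.7600 → up 353.2736 (V=65.5432), down 215.6008 (V=-72.1296). Price 11.7166; hedge Δ=1.0000, bond B=-248.0434.
  t=0,j=0: stock 191.0000 → up 259.7600 (V=11.7166), down 158.5300 (V=-89.5134). Price -22.8305; hedge Δ=1.0000, bond B=-213.8305.
Self-financing check: at every node Δ·S+B equals the discounted successor values.

(0,0): Delta=1.0000 Bond=-213.8305
(1,0): Delta=1.0000 Bond=-248.0434
(1,1): Delta=1.0000 Bond=-248.0434
(2,0): Delta=1.0000 Bond=-287.7304
(2,1): Delta=1.0000 Bond=-287.7304
(2,2): Delta=1.0000 Bond=-287.7304
(3,0): Delta=1.0000 Bond=-333.7672
(3,1): Delta=1.0000 Bond=-333.7672
(3,2): Delta=1.0000 Bond=-333.7672
(3,3): Delta=1.0000 Bond=-333.7672
V0=-22.8305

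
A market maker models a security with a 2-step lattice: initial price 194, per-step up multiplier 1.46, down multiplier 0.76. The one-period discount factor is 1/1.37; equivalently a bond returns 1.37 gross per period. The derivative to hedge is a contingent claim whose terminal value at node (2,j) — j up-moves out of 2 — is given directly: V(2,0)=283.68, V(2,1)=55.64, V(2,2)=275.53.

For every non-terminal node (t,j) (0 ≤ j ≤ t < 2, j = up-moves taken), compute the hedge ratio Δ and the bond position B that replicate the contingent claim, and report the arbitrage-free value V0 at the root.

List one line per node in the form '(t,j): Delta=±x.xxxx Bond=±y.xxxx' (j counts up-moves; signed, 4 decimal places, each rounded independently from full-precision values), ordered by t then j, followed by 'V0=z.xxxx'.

(0,0): Delta=0.8724 Bond=-48.6179
(1,0): Delta=-2.2095 Bond=387.7856
(1,1): Delta=1.1091 Bond=-133.6480
V0=120.6199

Since d<R<u, set p* = (R−d)/(u−d) = 0.8714; price each node as the discounted p*-expectation of its children.
At expiry t=2: V(2,0)=283.6800, V(2,1)=55.6400, V(2,2)=275.5300
  t=1,j=0: stock 147.4400 → up 215.2624 (V=55.6400), down 112.0544 (V=283.6800). Price 62.0142; hedge Δ=-2.2095, bond B=387.7856.
  t=1,j=1: stock 283.2400 → up 413.5304 (V=275.5300), down 215.2624 (V=55.6400). Price 180.4806; hedge Δ=1.1091, bond B=-133.6480.
  t=0,j=0: stock 194.0000 → up 283.2400 (V=180.4806), down 147.4400 (V=62.0142). Price 120.6199; hedge Δ=0.8724, bond B=-48.6179.
Check: Δ(0,0)·S0 + B(0,0) = 120.6199 = V0.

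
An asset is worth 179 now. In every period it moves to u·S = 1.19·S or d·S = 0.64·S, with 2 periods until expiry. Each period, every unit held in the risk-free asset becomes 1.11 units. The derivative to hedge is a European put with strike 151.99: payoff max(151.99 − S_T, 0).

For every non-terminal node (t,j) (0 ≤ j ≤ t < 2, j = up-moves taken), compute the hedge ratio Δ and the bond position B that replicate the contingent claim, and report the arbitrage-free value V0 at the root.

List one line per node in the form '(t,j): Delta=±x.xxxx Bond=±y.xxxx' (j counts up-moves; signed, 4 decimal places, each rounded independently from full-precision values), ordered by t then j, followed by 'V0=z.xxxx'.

(0,0): Delta=-0.2064 Bond=41.4483
(1,0): Delta=-1.0000 Bond=136.9279
(1,1): Delta=-0.1337 Bond=30.5318
V0=4.5113

The replicating-portfolio and risk-neutral prices coincide; use p* = (1.11−0.64)/(1.19−0.64) = 0.8545 for the latter.
At expiry t=2: V(2,0)=78.6716, V(2,1)=15.6636, V(2,2)=0.0000
  t=1,j=0: stock 114.5600 → up 136.3264 (V=15.6636), down 73.3184 (V=78.6716). Price 22.3679; hedge Δ=-1.0000, bond B=136.9279.
  t=1,j=1: stock 213.0100 → up 253.4819 (V=0.0000), down 136.3264 (V=15.6636). Price 2.0526; hedge Δ=-0.1337, bond B=30.5318.
  t=0,j=0: stock 179.0000 → up 213.0100 (V=2.0526), down 114.5600 (V=22.3679). Price 4.5113; hedge Δ=-0.2064, bond B=41.4483.
Check: Δ(0,0)·S0 + B(0,0) = 4.5113 = V0.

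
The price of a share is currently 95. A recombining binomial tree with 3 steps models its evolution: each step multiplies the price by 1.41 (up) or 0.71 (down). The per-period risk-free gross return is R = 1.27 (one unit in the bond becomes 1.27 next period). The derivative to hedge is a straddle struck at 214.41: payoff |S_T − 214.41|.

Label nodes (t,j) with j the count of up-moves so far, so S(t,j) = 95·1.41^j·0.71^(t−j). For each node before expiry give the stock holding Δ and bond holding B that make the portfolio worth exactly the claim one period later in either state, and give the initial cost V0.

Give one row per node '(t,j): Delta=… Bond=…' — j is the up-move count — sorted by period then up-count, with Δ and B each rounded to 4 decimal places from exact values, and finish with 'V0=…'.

The replicating-portfolio and risk-neutral prices coincide; use p* = (1.27−0.71)/(1.41−0.71) = 0.8000 for the latter.
At expiry t=3: V(3,0)=180.4085, V(3,1)=146.8858, V(3,2)=80.3127, V(3,3)=51.8960
  t=2,j=0: stock 47.8895 → up 67.5242 (V=146.8858), down 34.0015 (V=180.4085). Price 120.9373; hedge Δ=-1.0000, bond B=168.8268.
  t=2,j=1: stock 95.1045 → up 134.0973 (V=80.3127), down 67.5242 (V=146.8858). Price 73.7223; hedge Δ=-1.0000, bond B=168.8268.
  t=2,j=2: stock 188.8695 → up 266.3060 (V=51.8960), down 134.0973 (V=80.3127). Price 45.3381; hedge Δ=-0.2149, bond B=85.9333.
  t=1,j=0: stock 67.4500 → up 95.1045 (V=73.7223), down 47.8895 (V=120.9373). Price 65.4845; hedge Δ=-1.0000, bond B=132.9345.
  t=1,j=1: stock 133.9500 → up 188.8695 (V=45.3381), down 95.1045 (V=73.7223). Price 40.1692; hedge Δ=-0.3027, bond B=80.7181.
  t=0,j=0: stock 95.0000 → up 133.9500 (V=40.1692), down 67.4500 (V=65.4845). Price 35.6160; hedge Δ=-0.3807, bond B=71.7806.
Each (Δ,B) replicates both successor values, so the strategy is self-financing and V0 is arbitrage-free.

(0,0): Delta=-0.3807 Bond=71.7806
(1,0): Delta=-1.0000 Bond=132.9345
(1,1): Delta=-0.3027 Bond=80.7181
(2,0): Delta=-1.0000 Bond=168.8268
(2,1): Delta=-1.0000 Bond=168.8268
(2,2): Delta=-0.2149 Bond=85.9333
V0=35.6160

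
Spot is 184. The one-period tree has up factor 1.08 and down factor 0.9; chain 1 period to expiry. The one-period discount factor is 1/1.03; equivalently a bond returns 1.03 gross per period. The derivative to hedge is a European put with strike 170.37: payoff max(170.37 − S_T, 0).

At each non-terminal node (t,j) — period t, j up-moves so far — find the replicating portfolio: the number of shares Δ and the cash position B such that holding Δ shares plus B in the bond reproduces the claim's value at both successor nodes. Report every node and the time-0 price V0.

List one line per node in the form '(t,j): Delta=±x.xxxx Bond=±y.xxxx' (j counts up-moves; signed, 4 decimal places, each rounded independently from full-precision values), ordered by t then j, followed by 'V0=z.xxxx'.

(0,0): Delta=-0.1440 Bond=27.7864
V0=1.2864

No-arbitrage ⇒ martingale measure with p* = (R−d)/(u−d) = 0.7222.
Terminal payoffs: V(1,0)=4.7700, V(1,1)=0.0000
(0,0): S=184.0000. Δ = (V_up−V_dn)/(S_up−S_dn) = (0.0000−4.7700)/(198.7200−165.6000) = -0.1440. V = [p*·0.0000 + (1−p*)·4.7700]/1.03 = 1.2864. B = V − Δ·S = 27.7864.
The time-0 hedge costs 1.2864, which is the no-arbitrage price.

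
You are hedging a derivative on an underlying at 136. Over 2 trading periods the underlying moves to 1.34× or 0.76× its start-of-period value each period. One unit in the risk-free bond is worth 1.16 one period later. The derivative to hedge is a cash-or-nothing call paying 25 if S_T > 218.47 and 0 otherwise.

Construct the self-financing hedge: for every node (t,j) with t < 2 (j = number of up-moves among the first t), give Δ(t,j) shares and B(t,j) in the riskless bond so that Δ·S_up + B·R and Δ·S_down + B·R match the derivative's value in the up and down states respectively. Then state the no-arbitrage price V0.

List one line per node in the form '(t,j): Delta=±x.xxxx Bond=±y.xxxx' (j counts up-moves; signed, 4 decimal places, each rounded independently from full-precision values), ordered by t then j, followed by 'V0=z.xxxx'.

(0,0): Delta=0.1884 Bond=-16.7896
(1,0): Delta=0.0000 Bond=0.0000
(1,1): Delta=0.2365 Bond=-28.2402
V0=8.8367

The replicating-portfolio and risk-neutral prices coincide; use p* = (1.16−0.76)/(1.34−0.76) = 0.6897 for the latter.
Payoff layer (t=2): V(2,0)=0.0000, V(2,1)=0.0000, V(2,2)=25.0000
Node (1,0) S=103.3600: V=(p*·0.0000+(1−p*)·0.0000)/1.16=0.0000; Δ=(0.0000−0.0000)/(138.5024−78.5536)=0.0000; B=V−Δ·S=0.0000
Node (1,1) S=182.2400: V=(p*·25.0000+(1−p*)·0.0000)/1.16=14.8633; Δ=(25.0000−0.0000)/(244.2016−138.5024)=0.2365; B=V−Δ·S=-28.2402
Node (0,0) S=136.0000: V=(p*·14.8633+(1−p*)·0.0000)/1.16=8.8367; Δ=(14.8633−0.0000)/(182.2400−103.3600)=0.1884; B=V−Δ·S=-16.7896
Check: Δ(0,0)·S0 + B(0,0) = 8.8367 = V0.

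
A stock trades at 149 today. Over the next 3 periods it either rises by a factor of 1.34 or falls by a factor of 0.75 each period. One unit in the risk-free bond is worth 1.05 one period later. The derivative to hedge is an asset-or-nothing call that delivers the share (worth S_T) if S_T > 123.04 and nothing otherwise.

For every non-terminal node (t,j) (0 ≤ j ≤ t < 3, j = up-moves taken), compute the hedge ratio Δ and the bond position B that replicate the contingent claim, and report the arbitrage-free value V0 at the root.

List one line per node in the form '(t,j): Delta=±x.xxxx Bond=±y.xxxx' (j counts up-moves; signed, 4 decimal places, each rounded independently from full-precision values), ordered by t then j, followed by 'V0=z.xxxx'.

(0,0): Delta=1.4560 Bond=-110.1397
(1,0): Delta=1.4738 Bond=-117.6405
(1,1): Delta=1.4463 Bond=-113.7192
(2,0): Delta=0.0000 Bond=0.0000
(2,1): Delta=2.2712 Bond=-242.9277
(2,2): Delta=1.0000 Bond=0.0000
V0=106.7975

No-arbitrage ⇒ martingale measure with p* = (R−d)/(u−d) = 0.5085.
Payoff layer (t=3): V(3,0)=0.0000, V(3,1)=0.0000, V(3,2)=200.6583, V(3,3)=358.5095
Node (2,0) S=83.8125: V=(p*·0.0000+(1−p*)·0.0000)/1.05=0.0000; Δ=(0.0000−0.0000)/(112.3088−62.8594)=0.0000; B=V−Δ·S=0.0000
Node (2,1) S=149.7450: V=(p*·200.6583+(1−p*)·0.0000)/1.05=97.1711; Δ=(200.6583−0.0000)/(200.6583−112.3088)=2.2712; B=V−Δ·S=-242.9277
Node (2,2) S=267.5444: V=(p*·358.5095+(1−p*)·200.6583)/1.05=267.5444; Δ=(358.5095−200.6583)/(358.5095−200.6583)=1.0000; B=V−Δ·S=0.0000
Node (1,0) S=111.7500: V=(p*·97.1711+(1−p*)·0.0000)/1.05=47.0562; Δ=(97.1711−0.0000)/(149.7450−83.8125)=1.4738; B=V−Δ·S=-117.6405
Node (1,1) S=199.6600: V=(p*·267.5444+(1−p*)·97.1711)/1.05=175.0491; Δ=(267.5444−97.1711)/(267.5444−149.7450)=1.4463; B=V−Δ·S=-113.7192
Node (0,0) S=149.0000: V=(p*·175.0491+(1−p*)·47.0562)/1.05=106.7975; Δ=(175.0491−47.0562)/(199.6600−111.7500)=1.4560; B=V−Δ·S=-110.1397
Self-financing check: at every node Δ·S+B equals the discounted successor values.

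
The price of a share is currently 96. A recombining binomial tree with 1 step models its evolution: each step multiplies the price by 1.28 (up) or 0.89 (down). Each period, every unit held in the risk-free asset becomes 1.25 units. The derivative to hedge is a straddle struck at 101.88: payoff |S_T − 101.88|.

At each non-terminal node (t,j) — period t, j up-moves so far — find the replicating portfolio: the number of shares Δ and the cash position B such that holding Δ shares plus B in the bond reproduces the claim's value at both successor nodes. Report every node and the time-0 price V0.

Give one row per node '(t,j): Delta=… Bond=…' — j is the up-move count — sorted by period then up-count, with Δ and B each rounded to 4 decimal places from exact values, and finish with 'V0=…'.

(0,0): Delta=0.1218 Bond=4.8271
V0=16.5194

The replicating-portfolio and risk-neutral prices coincide; use p* = (1.25−0.89)/(1.28−0.89) = 0.9231 for the latter.
At expiry t=1: V(1,0)=16.4400, V(1,1)=21.0000
(0,0): S=96.0000. Δ = (V_up−V_dn)/(S_up−S_dn) = (21.0000−16.4400)/(122.8800−85.4400) = 0.1218. V = [p*·21.0000 + (1−p*)·16.4400]/1.25 = 16.5194. B = V − Δ·S = 4.8271.
Root portfolio cost Δ·96+B reproduces V0=16.5194.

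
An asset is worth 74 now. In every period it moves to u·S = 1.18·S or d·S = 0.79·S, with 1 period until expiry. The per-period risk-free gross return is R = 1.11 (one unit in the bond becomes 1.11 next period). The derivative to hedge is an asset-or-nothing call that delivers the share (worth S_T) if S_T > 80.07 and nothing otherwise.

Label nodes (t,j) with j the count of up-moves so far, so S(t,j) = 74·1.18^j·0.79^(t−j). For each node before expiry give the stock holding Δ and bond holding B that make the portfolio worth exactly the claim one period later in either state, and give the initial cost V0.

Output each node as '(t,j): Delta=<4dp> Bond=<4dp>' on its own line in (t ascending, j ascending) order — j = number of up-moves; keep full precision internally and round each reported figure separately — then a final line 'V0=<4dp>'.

Since d<R<u, set p* = (R−d)/(u−d) = 0.8205; price each node as the discounted p*-expectation of its children.
Terminal values V(1,·): V(1,0)=0.0000, V(1,1)=87.3200
  t=0,j=0: stock 74.0000 → up 87.3200 (V=87.3200), down 58.4600 (V=0.0000). Price 64.5470; hedge Δ=3.0256, bond B=-159.3504.
Check: Δ(0,0)·S0 + B(0,0) = 64.5470 = V0.

(0,0): Delta=3.0256 Bond=-159.3504
V0=64.5470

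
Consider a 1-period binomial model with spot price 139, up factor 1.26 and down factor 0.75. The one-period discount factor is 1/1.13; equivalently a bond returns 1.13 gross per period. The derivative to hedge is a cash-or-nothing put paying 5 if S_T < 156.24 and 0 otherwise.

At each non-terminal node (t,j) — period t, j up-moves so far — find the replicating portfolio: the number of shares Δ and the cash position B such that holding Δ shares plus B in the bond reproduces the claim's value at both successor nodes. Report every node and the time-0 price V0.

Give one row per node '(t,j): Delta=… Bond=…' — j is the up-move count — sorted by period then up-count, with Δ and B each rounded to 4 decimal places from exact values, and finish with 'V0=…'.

(0,0): Delta=-0.0705 Bond=10.9318
V0=1.1279

Risk-neutral probability p* = (R−d)/(u−d) = (1.13−0.75)/(1.26−0.75) = 0.7451.
Terminal values V(1,·): V(1,0)=5.0000, V(1,1)=0.0000
Node (0,0) S=139.0000: V=(p*·0.0000+(1−p*)·5.0000)/1.13=1.1279; Δ=(0.0000−5.0000)/(175.1400−104.2500)=-0.0705; B=V−Δ·S=10.9318
Root portfolio cost Δ·139+B reproduces V0=1.1279.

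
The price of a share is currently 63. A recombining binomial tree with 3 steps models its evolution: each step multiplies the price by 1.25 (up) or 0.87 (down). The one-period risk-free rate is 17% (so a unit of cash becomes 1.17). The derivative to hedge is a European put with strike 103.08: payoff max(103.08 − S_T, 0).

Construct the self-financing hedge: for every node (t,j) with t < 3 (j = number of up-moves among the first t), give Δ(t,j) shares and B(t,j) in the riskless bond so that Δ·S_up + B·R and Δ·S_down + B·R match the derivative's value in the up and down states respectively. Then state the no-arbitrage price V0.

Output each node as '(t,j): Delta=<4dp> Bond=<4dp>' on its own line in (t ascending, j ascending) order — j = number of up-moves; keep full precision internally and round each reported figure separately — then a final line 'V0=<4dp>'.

The replicating-portfolio and risk-neutral prices coincide; use p* = (1.17−0.87)/(1.25−0.87) = 0.7895 for the latter.
Terminal payoffs: V(3,0)=61.5943, V(3,1)=43.4741, V(3,2)=17.4394, V(3,3)=0.0000
  t=2,j=0: stock 47.6847 → up 59.6059 (V=43.4741), down 41.4857 (V=61.5943). Price 40.4179; hedge Δ=-1.0000, bond B=88.1026.
  t=2,j=1: stock 68.5125 → up 85.6406 (V=17.4394), down 59.6059 (V=43.4741). Price 19.5901; hedge Δ=-1.0000, bond B=88.1026.
  t=2,j=2: stock 98.4375 → up 123.0469 (V=0.0000), down 85.6406 (V=17.4394). Price 3.1380; hedge Δ=-0.4662, bond B=49.0311.
  t=1,j=0: stock 54.8100 → up 68.5125 (V=19.5901), down 47.6847 (V=40.4179). Price 20.4913; hedge Δ=-1.0000, bond B=75.3013.
  t=1,j=1: stock 78.7500 → up 98.4375 (V=3.1380), down 68.5125 (V=19.5901). Price 5.6424; hedge Δ=-0.5498, bond B=48.9373.
  t=0,j=0: stock 63.0000 → up 78.7500 (V=5.6424), down 54.8100 (V=20.4913). Price 7.4944; hedge Δ=-0.6203, bond B=46.5706.
Check: Δ(0,0)·S0 + B(0,0) = 7.4944 = V0.

(0,0): Delta=-0.6203 Bond=46.5706
(1,0): Delta=-1.0000 Bond=75.3013
(1,1): Delta=-0.5498 Bond=48.9373
(2,0): Delta=-1.0000 Bond=88.1026
(2,1): Delta=-1.0000 Bond=88.1026
(2,2): Delta=-0.4662 Bond=49.0311
V0=7.4944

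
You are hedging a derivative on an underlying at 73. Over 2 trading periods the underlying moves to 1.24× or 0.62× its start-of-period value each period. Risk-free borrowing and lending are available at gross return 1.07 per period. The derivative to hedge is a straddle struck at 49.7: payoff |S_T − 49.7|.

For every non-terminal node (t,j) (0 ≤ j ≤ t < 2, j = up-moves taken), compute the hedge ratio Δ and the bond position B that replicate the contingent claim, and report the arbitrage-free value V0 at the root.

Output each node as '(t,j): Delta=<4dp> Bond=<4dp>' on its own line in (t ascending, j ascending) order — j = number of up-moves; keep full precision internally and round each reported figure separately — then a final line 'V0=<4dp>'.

Risk-neutral probability p* = (R−d)/(u−d) = (1.07−0.62)/(1.24−0.62) = 0.7258.
Terminal values V(2,·): V(2,0)=21.6388, V(2,1)=6.4224, V(2,2)=62.5448
(1,0): S=45.2600. Δ = (V_up−V_dn)/(S_up−S_dn) = (6.4224−21.6388)/(56.1224−28.0612) = -0.5423. V = [p*·6.4224 + (1−p*)·21.6388]/1.07 = 9.9015. B = V − Δ·S = 34.4441.
(1,1): S=90.5200. Δ = (V_up−V_dn)/(S_up−S_dn) = (62.5448−6.4224)/(112.2448−56.1224) = 1.0000. V = [p*·62.5448 + (1−p*)·6.4224]/1.07 = 44.0714. B = V − Δ·S = -46.4486.
(0,0): S=73.0000. Δ = (V_up−V_dn)/(S_up−S_dn) = (44.0714−9.9015)/(90.5200−45.2600) = 0.7550. V = [p*·44.0714 + (1−p*)·9.9015]/1.07 = 32.4320. B = V − Δ·S = -22.6807.
Each (Δ,B) replicates both successor values, so the strategy is self-financing and V0 is arbitrage-free.

(0,0): Delta=0.7550 Bond=-22.6807
(1,0): Delta=-0.5423 Bond=34.4441
(1,1): Delta=1.0000 Bond=-46.4486
V0=32.4320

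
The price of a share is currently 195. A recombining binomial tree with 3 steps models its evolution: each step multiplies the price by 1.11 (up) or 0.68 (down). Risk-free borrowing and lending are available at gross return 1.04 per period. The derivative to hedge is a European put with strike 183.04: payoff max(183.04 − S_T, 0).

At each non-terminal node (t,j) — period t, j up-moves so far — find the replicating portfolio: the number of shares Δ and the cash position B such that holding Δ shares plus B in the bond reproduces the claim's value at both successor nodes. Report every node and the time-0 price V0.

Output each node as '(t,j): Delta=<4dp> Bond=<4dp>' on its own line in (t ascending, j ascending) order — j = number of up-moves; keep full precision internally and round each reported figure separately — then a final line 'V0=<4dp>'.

(0,0): Delta=-0.3535 Bond=80.2959
(1,0): Delta=-1.0000 Bond=169.2308
(1,1): Delta=-0.2765 Bond=66.8393
(2,0): Delta=-1.0000 Bond=176.0000
(2,1): Delta=-1.0000 Bond=176.0000
(2,2): Delta=-0.1903 Bond=48.8071
V0=11.3592

No-arbitrage ⇒ martingale measure with p* = (R−d)/(u−d) = 0.8372.
Payoff layer (t=3): V(3,0)=121.7258, V(3,1)=82.9535, V(3,2)=19.6635, V(3,3)=0.0000
  t=2,j=0: stock 90.1680 → up 100.0865 (V=82.9535), down 61.3142 (V=121.7258). Price 85.8320; hedge Δ=-1.0000, bond B=176.0000.
  t=2,j=1: stock 147.1860 → up 163.3765 (V=19.6635), down 100.0865 (V=82.9535). Price 28.8140; hedge Δ=-1.0000, bond B=176.0000.
  t=2,j=2: stock 240.2595 → up 266.6880 (V=0.0000), down 163.3765 (V=19.6635). Price 3.0779; hedge Δ=-0.1903, bond B=48.8071.
  t=1,j=0: stock 132.6000 → up 147.1860 (V=28.8140), down 90.1680 (V=85.8320). Price 36.6308; hedge Δ=-1.0000, bond B=169.2308.
  t=1,j=1: stock 216.4500 → up 240.2595 (V=3.0779), down 147.1860 (V=28.8140). Price 6.9880; hedge Δ=-0.2765, bond B=66.8393.
  t=0,j=0: stock 195.0000 → up 216.4500 (V=6.9880), down 132.6000 (V=36.6308). Price 11.3592; hedge Δ=-0.3535, bond B=80.2959.
Each (Δ,B) replicates both successor values, so the strategy is self-financing and V0 is arbitrage-free.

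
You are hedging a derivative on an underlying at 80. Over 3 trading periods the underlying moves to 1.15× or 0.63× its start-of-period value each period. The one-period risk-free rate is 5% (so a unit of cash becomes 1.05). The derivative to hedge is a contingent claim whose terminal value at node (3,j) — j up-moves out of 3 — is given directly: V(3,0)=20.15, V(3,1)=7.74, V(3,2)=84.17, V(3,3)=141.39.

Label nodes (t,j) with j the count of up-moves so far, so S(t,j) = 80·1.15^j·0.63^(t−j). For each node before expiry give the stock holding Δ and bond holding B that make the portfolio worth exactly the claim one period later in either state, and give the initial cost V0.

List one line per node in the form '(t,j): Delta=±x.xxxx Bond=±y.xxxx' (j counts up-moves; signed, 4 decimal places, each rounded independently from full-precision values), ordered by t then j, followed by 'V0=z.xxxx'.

(0,0): Delta=1.3216 Bond=-13.2816
(1,0): Delta=2.1566 Bond=-56.0296
(1,1): Delta=1.2127 Bond=-3.9256
(2,0): Delta=-0.7516 Bond=33.5097
(2,1): Delta=2.5359 Bond=-80.8170
(2,2): Delta=1.0401 Bond=14.1388
V0=92.4441

The replicating-portfolio and risk-neutral prices coincide; use p* = (1.05−0.63)/(1.15−0.63) = 0.8077 for the latter.
Terminal values V(3,·): V(3,0)=20.1500, V(3,1)=7.7400, V(3,2)=84.1700, V(3,3)=141.3900
(2,0): S=31.7520. Δ = (V_up−V_dn)/(S_up−S_dn) = (7.7400−20.1500)/(36.5148−20.0038) = -0.7516. V = [p*·7.7400 + (1−p*)·20.1500]/1.05 = 9.6443. B = V − Δ·S = 33.5097.
(2,1): S=57.9600. Δ = (V_up−V_dn)/(S_up−S_dn) = (84.1700−7.7400)/(66.6540−36.5148) = 2.5359. V = [p*·84.1700 + (1−p*)·7.7400]/1.05 = 66.1637. B = V − Δ·S = -80.8170.
(2,2): S=105.8000. Δ = (V_up−V_dn)/(S_up−S_dn) = (141.3900−84.1700)/(121.6700−66.6540) = 1.0401. V = [p*·141.3900 + (1−p*)·84.1700]/1.05 = 124.1773. B = V − Δ·S = 14.1388.
(1,0): S=50.4000. Δ = (V_up−V_dn)/(S_up−S_dn) = (66.1637−9.6443)/(57.9600−31.7520) = 2.1566. V = [p*·66.1637 + (1−p*)·9.6443]/1.05 = 52.6615. B = V − Δ·S = -56.0296.
(1,1): S=92.0000. Δ = (V_up−V_dn)/(S_up−S_dn) = (124.1773−66.1637)/(105.8000−57.9600) = 1.2127. V = [p*·124.1773 + (1−p*)·66.1637]/1.05 = 107.6389. B = V − Δ·S = -3.9256.
(0,0): S=80.0000. Δ = (V_up−V_dn)/(S_up−S_dn) = (107.6389−52.6615)/(92.0000−50.4000) = 1.3216. V = [p*·107.6389 + (1−p*)·52.6615]/1.05 = 92.4441. B = V − Δ·S = -13.2816.
Root portfolio cost Δ·80+B reproduces V0=92.4441.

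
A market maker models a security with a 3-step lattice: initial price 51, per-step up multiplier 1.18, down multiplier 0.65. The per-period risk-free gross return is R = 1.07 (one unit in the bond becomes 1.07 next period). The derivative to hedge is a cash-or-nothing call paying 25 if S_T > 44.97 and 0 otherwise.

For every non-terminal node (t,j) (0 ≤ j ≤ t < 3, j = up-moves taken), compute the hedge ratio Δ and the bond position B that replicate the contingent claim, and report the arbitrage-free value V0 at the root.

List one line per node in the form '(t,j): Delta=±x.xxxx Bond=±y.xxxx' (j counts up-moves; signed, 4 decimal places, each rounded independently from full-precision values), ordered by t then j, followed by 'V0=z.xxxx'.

(0,0): Delta=0.2657 Bond=4.5827
(1,0): Delta=1.0538 Bond=-21.2219
(1,1): Delta=0.1520 Bond=11.7459
(2,0): Delta=0.0000 Bond=0.0000
(2,1): Delta=1.2059 Bond=-28.6546
(2,2): Delta=0.0000 Bond=23.3645
V0=18.1351

No-arbitrage ⇒ martingale measure with p* = (R−d)/(u−d) = 0.7925.
At expiry t=3: V(3,0)=0.0000, V(3,1)=0.0000, V(3,2)=25.0000, V(3,3)=25.0000
(2,0): S=21.5475. Δ = (V_up−V_dn)/(S_up−S_dn) = (0.0000−0.0000)/(25.4261−14.0059) = 0.0000. V = [p*·0.0000 + (1−p*)·0.0000]/1.07 = 0.0000. B = V − Δ·S = 0.0000.
(2,1): S=39.1170. Δ = (V_up−V_dn)/(S_up−S_dn) = (25.0000−0.0000)/(46.1581−25.4261) = 1.2059. V = [p*·25.0000 + (1−p*)·0.0000]/1.07 = 18.5153. B = V − Δ·S = -28.6546.
(2,2): S=71.0124. Δ = (V_up−V_dn)/(S_up−S_dn) = (25.0000−25.0000)/(83.7946−46.1581) = 0.0000. V = [p*·25.0000 + (1−p*)·25.0000]/1.07 = 23.3645. B = V − Δ·S = 23.3645.
(1,0): S=33.1500. Δ = (V_up−V_dn)/(S_up−S_dn) = (18.5153−0.0000)/(39.1170−21.5475) = 1.0538. V = [p*·18.5153 + (1−p*)·0.0000]/1.07 = 13.7126. B = V − Δ·S = -21.2219.
(1,1): S=60.1800. Δ = (V_up−V_dn)/(S_up−S_dn) = (23.3645−18.5153)/(71.0124−39.1170) = 0.1520. V = [p*·23.3645 + (1−p*)·18.5153]/1.07 = 20.8954. B = V − Δ·S = 11.7459.
(0,0): S=51.0000. Δ = (V_up−V_dn)/(S_up−S_dn) = (20.8954−13.7126)/(60.1800−33.1500) = 0.2657. V = [p*·20.8954 + (1−p*)·13.7126]/1.07 = 18.1351. B = V − Δ·S = 4.5827.
Self-financing check: at every node Δ·S+B equals the discounted successor values.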